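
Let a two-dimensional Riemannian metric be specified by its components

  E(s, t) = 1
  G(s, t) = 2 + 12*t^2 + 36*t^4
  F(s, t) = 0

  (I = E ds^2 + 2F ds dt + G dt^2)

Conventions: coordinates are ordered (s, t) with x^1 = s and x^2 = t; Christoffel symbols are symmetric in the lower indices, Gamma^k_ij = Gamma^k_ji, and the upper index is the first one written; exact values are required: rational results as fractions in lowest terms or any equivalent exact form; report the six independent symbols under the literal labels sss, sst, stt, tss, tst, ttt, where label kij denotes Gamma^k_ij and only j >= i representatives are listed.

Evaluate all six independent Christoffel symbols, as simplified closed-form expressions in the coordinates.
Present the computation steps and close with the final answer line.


E = 1; F = 0; G = 2 + 12*t^2 + 36*t^4
Gamma^k_ij = (1/2) g^{kl} (d_i g_jl + d_j g_il - d_l g_ij), with g^inv = (1/(EG-F^2)) [[G, -F], [-F, E]]
first partials: E_s = 0, E_t = 0, F_s = 0, F_t = 0, G_s = 0, G_t = 24*t + 144*t^3
D = EG - F^2 = 2 + 12*t^2 + 36*t^4
expanded: Gamma^s_ss = (G E_s - 2F F_s + F E_t)/(2D), Gamma^s_st = (G E_t - F G_s)/(2D), Gamma^s_tt = (2G F_t - G G_s - F G_t)/(2D), Gamma^t_ss = (2E F_s - E E_t - F E_s)/(2D), Gamma^t_st = (E G_s - F E_t)/(2D), Gamma^t_tt = (E G_t - 2F F_t + F G_s)/(2D); substitute and cancel common factors

Answer: Gamma_sss = 0, Gamma_sst = 0, Gamma_stt = 0, Gamma_tss = 0, Gamma_tst = 0, Gamma_ttt = (36*t^3 + 6*t)/(18*t^4 + 6*t^2 + 1)


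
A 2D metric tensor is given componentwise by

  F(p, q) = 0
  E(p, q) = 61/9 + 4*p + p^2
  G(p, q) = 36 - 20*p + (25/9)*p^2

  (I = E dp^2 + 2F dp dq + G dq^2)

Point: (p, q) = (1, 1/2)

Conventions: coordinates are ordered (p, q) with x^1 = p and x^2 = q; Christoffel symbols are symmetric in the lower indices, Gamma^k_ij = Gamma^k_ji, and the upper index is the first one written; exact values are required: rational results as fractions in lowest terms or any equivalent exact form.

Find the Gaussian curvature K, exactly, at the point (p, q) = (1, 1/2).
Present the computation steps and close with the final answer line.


E = 106/9, F = 0, G = 169/9, EG - F^2 = 17914/81 at the point
E_p = 6, E_q = 0, F_p = 0, F_q = 0, G_p = -130/9, G_q = 0
E_qq = 0, F_pq = 0, G_pp = 50/9
By Brioschi, K is (det M1 - det M2) divided by (EG - F^2) squared.
M1 = [[-E_qq/2 + F_pq - G_pp/2, E_p/2, F_p - E_q/2], [F_q - G_p/2, E, F], [G_q/2, F, G]] = [[-25/9, 3, 0], [65/9, 106/9, 0], [0, 0, 169/9]]; det M1 = -744445/729
M2 = [[0, E_q/2, G_p/2], [E_q/2, E, F], [G_p/2, F, G]] = [[0, 0, -65/9], [0, 106/9, 0], [-65/9, 0, 169/9]]; det M2 = -447850/729
det M1 - det M2 = -10985/27; K = -10985/27 / (17914/81)^2 = -1215/146068

Answer: K = -1215/146068


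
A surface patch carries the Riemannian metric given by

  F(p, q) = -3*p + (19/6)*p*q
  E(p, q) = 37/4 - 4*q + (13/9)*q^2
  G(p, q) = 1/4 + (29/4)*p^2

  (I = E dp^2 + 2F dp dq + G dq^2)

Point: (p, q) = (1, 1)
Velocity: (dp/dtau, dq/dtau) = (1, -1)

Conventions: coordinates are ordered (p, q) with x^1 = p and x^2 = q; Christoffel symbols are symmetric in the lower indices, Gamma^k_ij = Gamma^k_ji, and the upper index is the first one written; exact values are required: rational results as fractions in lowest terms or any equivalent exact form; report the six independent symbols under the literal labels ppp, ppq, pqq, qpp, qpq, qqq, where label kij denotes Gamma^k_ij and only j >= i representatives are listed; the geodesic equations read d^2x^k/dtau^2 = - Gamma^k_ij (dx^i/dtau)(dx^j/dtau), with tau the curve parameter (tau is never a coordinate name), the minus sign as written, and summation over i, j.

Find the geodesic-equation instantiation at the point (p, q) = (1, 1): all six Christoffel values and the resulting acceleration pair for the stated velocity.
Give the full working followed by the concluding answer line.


E = 241/36, F = 1/6, G = 15/2 at the point
E_p = 0, E_q = -10/9, F_p = 1/6, F_q = 19/6, G_p = 29/2, G_q = 0
EG - F^2 = 3613/72;  g^inv = (72/3613) * [[15/2, -1/6], [-1/6, 241/36]]
first-kind symbols [ij,l] = (1/2)(d_i g_jl + d_j g_il - d_l g_ij): [pp,p] = E_p/2 = 0, [pp,q] = F_p - E_q/2 = 13/18, [pq,p] = E_q/2 = -5/9, [pq,q] = G_p/2 = 29/4, [qq,p] = F_q - G_p/2 = -49/12, [qq,q] = G_q/2 = 0
Gamma^p_ij = (G*[ij,p] - F*[ij,q])/(EG - F^2), Gamma^q_ij = (E*[ij,q] - F*[ij,p])/(EG - F^2)
Gamma_ppp = -26/10839, Gamma_ppq = -387/3613, Gamma_pqq = -2205/3613, Gamma_qpp = 3133/32517, Gamma_qpq = 21007/21678, Gamma_qqq = 49/3613
d^2p/dtau^2 = -(Gamma_ppp*(1)^2 + 2*Gamma_ppq*(1)*(-1) + Gamma_pqq*(-1)^2) = 4319/10839
d^2q/dtau^2 = -(Gamma_qpp*(1)^2 + 2*Gamma_qpq*(1)*(-1) + Gamma_qqq*(-1)^2) = 59447/32517

Answer: Gamma_ppp = -26/10839, Gamma_ppq = -387/3613, Gamma_pqq = -2205/3613, Gamma_qpp = 3133/32517, Gamma_qpq = 21007/21678, Gamma_qqq = 49/3613; accelerations (d^2p/dtau^2, d^2q/dtau^2) = (4319/10839, 59447/32517)


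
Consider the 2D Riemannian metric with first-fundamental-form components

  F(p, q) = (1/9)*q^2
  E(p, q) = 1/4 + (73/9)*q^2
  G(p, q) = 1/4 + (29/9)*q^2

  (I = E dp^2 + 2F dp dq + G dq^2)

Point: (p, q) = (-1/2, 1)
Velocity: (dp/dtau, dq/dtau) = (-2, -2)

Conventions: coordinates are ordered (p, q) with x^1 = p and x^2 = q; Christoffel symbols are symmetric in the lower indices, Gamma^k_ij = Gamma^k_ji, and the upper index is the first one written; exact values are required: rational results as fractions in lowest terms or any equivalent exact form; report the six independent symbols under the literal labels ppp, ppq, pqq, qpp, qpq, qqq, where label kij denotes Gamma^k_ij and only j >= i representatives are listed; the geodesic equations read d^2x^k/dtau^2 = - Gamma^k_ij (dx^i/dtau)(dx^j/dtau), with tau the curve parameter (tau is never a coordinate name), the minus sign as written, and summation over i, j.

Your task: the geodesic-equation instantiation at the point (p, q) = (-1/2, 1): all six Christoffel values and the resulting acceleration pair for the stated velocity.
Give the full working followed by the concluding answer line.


E = 301/36, F = 1/9, G = 125/36 at the point
E_p = 0, E_q = 146/9, F_p = 0, F_q = 2/9, G_p = 0, G_q = 58/9
EG - F^2 = 37609/1296;  g^inv = (1296/37609) * [[125/36, -1/9], [-1/9, 301/36]]
first-kind symbols [ij,l] = (1/2)(d_i g_jl + d_j g_il - d_l g_ij): [pp,p] = E_p/2 = 0, [pp,q] = F_p - E_q/2 = -73/9, [pq,p] = E_q/2 = 73/9, [pq,q] = G_p/2 = 0, [qq,p] = F_q - G_p/2 = 2/9, [qq,q] = G_q/2 = 29/9
Gamma^p_ij = (G*[ij,p] - F*[ij,q])/(EG - F^2), Gamma^q_ij = (E*[ij,q] - F*[ij,p])/(EG - F^2)
Gamma_ppp = 1168/37609, Gamma_ppq = 36500/37609, Gamma_pqq = 536/37609, Gamma_qpp = -87892/37609, Gamma_qpq = -1168/37609, Gamma_qqq = 34884/37609
d^2p/dtau^2 = -(Gamma_ppp*(-2)^2 + 2*Gamma_ppq*(-2)*(-2) + Gamma_pqq*(-2)^2) = -298816/37609
d^2q/dtau^2 = -(Gamma_qpp*(-2)^2 + 2*Gamma_qpq*(-2)*(-2) + Gamma_qqq*(-2)^2) = 221376/37609

Answer: Gamma_ppp = 1168/37609, Gamma_ppq = 36500/37609, Gamma_pqq = 536/37609, Gamma_qpp = -87892/37609, Gamma_qpq = -1168/37609, Gamma_qqq = 34884/37609; accelerations (d^2p/dtau^2, d^2q/dtau^2) = (-298816/37609, 221376/37609)


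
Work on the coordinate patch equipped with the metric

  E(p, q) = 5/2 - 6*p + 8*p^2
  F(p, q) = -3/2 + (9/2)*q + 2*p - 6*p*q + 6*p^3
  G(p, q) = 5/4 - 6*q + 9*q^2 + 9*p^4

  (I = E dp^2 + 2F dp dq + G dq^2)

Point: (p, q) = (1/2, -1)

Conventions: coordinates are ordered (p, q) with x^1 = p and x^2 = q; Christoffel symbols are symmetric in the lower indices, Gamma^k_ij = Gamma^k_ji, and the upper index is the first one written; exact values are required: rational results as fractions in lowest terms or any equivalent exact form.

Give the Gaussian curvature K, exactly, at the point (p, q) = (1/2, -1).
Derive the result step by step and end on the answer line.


E = 3/2, F = -5/4, G = 269/16, EG - F^2 = 757/32 at the point
E_p = 2, E_q = 0, F_p = 25/2, F_q = 3/2, G_p = 9/2, G_q = -24
E_qq = 0, F_pq = -6, G_pp = 27
By Brioschi, K is (det M1 - det M2) divided by (EG - F^2) squared.
M1 = [[-E_qq/2 + F_pq - G_pp/2, E_p/2, F_p - E_q/2], [F_q - G_p/2, E, F], [G_q/2, F, G]] = [[-39/2, 1, 25/2], [-3/4, 3/2, -5/4], [-12, -5/4, 269/16]]; det M1 = -6303/32
M2 = [[0, E_q/2, G_p/2], [E_q/2, E, F], [G_p/2, F, G]] = [[0, 0, 9/4], [0, 3/2, -5/4], [9/4, -5/4, 269/16]]; det M2 = -243/32
det M1 - det M2 = -1515/8; K = -1515/8 / (757/32)^2 = -193920/573049

Answer: K = -193920/573049


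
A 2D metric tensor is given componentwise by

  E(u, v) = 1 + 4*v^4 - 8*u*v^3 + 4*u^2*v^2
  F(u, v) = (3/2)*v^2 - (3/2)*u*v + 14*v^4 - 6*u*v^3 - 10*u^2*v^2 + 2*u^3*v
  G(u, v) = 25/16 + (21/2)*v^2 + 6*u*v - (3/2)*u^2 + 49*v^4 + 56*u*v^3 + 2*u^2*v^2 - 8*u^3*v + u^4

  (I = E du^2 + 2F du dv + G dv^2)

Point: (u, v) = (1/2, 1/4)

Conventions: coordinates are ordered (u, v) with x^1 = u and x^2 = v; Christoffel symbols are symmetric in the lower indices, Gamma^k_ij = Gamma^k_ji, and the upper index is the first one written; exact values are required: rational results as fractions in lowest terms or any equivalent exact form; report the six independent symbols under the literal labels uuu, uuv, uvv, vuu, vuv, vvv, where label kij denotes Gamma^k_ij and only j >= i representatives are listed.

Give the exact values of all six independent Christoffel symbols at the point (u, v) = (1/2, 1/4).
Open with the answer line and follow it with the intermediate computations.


Answer: Gamma_uuu = 16/789, Gamma_uuv = 0, Gamma_uvv = -176/789, Gamma_vuu = -184/789, Gamma_vuv = 0, Gamma_vvv = 2024/789

E = 65/64, F = -23/128, G = 785/256 at the point
E_u = 1/8, E_v = 0, F_u = -23/32, F_v = -11/16, G_u = 0, G_v = 253/16
EG - F^2 = 789/256;  g^inv = (256/789) * [[785/256, 23/128], [23/128, 65/64]]
first-kind symbols [ij,l] = (1/2)(d_i g_jl + d_j g_il - d_l g_ij): [uu,u] = E_u/2 = 1/16, [uu,v] = F_u - E_v/2 = -23/32, [uv,u] = E_v/2 = 0, [uv,v] = G_u/2 = 0, [vv,u] = F_v - G_u/2 = -11/16, [vv,v] = G_v/2 = 253/32
Gamma^u_ij = (G*[ij,u] - F*[ij,v])/(EG - F^2), Gamma^v_ij = (E*[ij,v] - F*[ij,u])/(EG - F^2)


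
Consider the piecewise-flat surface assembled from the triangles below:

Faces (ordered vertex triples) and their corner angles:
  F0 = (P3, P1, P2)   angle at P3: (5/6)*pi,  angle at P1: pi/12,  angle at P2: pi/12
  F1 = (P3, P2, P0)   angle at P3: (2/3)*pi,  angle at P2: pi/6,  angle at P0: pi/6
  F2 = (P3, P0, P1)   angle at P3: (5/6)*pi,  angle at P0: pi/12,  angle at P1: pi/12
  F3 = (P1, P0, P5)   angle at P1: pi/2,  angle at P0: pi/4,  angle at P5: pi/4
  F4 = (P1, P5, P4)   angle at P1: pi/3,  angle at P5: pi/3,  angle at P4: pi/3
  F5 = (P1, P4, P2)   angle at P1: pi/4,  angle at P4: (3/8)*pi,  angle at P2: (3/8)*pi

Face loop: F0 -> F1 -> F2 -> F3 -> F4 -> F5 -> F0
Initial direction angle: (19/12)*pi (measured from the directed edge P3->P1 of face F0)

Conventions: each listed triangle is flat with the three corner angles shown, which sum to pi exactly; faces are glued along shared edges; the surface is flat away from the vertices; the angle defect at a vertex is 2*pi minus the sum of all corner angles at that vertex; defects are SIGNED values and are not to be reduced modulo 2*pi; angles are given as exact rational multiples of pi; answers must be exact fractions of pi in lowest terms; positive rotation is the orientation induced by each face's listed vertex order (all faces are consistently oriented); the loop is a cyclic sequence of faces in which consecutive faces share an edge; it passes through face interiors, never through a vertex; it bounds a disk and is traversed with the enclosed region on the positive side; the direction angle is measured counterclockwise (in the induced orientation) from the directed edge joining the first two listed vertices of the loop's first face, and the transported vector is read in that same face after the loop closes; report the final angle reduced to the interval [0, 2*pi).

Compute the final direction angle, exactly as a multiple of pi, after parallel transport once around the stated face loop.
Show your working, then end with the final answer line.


enclosed vertex P1: corner angles sum to (5/4)*pi, defect = 2*pi - (5/4)*pi = (3/4)*pi
enclosed vertex P3: corner angles sum to (7/3)*pi, defect = 2*pi - (7/3)*pi = -pi/3
summing the enclosed defects onto the initial angle, mod 2*pi in the induced orientation:
final angle = (19/12)*pi + (5/12)*pi = 0 (mod 2*pi)

Answer: final direction angle = 0


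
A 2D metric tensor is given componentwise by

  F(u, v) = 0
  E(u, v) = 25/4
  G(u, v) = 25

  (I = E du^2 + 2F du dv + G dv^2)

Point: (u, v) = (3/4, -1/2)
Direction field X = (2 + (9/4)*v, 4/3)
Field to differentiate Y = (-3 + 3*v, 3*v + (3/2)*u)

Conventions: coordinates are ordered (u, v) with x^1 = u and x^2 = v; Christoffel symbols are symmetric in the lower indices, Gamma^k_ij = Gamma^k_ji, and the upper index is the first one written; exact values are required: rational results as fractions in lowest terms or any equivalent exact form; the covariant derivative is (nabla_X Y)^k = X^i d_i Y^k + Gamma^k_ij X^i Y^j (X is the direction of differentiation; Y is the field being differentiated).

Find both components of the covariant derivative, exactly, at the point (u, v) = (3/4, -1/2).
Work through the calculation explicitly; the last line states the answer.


E = 25/4, F = 0, G = 25 at the point
E_u = 0, E_v = 0, F_u = 0, F_v = 0, G_u = 0, G_v = 0
EG - F^2 = 625/4;  g^inv = (4/625) * [[25, 0], [0, 25/4]]
first-kind symbols [ij,l] = (1/2)(d_i g_jl + d_j g_il - d_l g_ij): [uu,u] = E_u/2 = 0, [uu,v] = F_u - E_v/2 = 0, [uv,u] = E_v/2 = 0, [uv,v] = G_u/2 = 0, [vv,u] = F_v - G_u/2 = 0, [vv,v] = G_v/2 = 0
Gamma^u_ij = (G*[ij,u] - F*[ij,v])/(EG - F^2), Gamma^v_ij = (E*[ij,v] - F*[ij,u])/(EG - F^2)
Gamma_uuu = 0, Gamma_uuv = 0, Gamma_uvv = 0, Gamma_vuu = 0, Gamma_vuv = 0, Gamma_vvv = 0
X = (7/8, 4/3), Y = (-9/2, -3/8) at the point

Answer: (nabla_X Y)^u = 4, (nabla_X Y)^v = 85/16


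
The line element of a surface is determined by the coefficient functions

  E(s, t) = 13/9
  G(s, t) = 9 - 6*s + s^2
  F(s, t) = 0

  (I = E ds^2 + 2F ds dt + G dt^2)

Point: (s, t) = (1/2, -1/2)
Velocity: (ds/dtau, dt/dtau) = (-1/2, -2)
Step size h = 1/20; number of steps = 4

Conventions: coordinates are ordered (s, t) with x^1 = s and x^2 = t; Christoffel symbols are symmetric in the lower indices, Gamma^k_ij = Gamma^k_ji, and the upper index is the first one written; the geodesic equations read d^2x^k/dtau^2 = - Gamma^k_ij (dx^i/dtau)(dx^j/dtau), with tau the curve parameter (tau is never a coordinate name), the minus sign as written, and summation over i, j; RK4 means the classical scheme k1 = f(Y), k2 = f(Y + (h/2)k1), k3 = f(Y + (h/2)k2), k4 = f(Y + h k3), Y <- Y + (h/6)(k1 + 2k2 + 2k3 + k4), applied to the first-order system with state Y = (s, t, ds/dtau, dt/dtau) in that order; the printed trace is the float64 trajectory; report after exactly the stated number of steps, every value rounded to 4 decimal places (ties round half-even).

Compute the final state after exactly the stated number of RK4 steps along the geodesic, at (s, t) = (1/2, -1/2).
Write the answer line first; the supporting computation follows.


Answer: s = 0.2701, t = -0.8722, ds/dtau = -1.7442, dt/dtau = -1.6773

f(Y) = (ds/dtau, dt/dtau, -Gamma^s_ij Y'^i Y'^j, -Gamma^t_ij Y'^i Y'^j) with the Gammas evaluated at the stage position; h = 0.050000; intermediate values shown to 6 dp
step 0: s = 0.5000, t = -0.5000, ds/dtau = -0.5000, dt/dtau = -2.0000
step 1:
  k1: at (s, t) = (0.500000, -0.500000), (ds/dtau, dt/dtau) = (-0.500000, -2.000000); Gamma_sss = 0.000000, Gamma_sst = 0.000000, Gamma_stt = 1.730769, Gamma_tss = 0.000000, Gamma_tst = -0.400000, Gamma_ttt = 0.000000; k1 = (-0.500000, -2.000000, -6.923077, 0.800000)
  k2: at (s, t) = (0.487500, -0.550000), (ds/dtau, dt/dtau) = (-0.673077, -1.980000); Gamma_sss = 0.000000, Gamma_sst = 0.000000, Gamma_stt = 1.739423, Gamma_tss = 0.000000, Gamma_tst = -0.398010, Gamma_ttt = 0.000000; k2 = (-0.673077, -1.980000, -6.819234, 1.060850)
  k3: at (s, t) = (0.483173, -0.549500), (ds/dtau, dt/dtau) = (-0.670481, -1.973479); Gamma_sss = 0.000000, Gamma_sst = 0.000000, Gamma_stt = 1.742419, Gamma_tss = 0.000000, Gamma_tst = -0.397326, Gamma_ttt = 0.000000; k3 = (-0.670481, -1.973479, -6.786056, 1.051467)
  k4: at (s, t) = (0.466476, -0.598674), (ds/dtau, dt/dtau) = (-0.839303, -1.947427); Gamma_sss = 0.000000, Gamma_sst = 0.000000, Gamma_stt = 1.753978, Gamma_tss = 0.000000, Gamma_tst = -0.394707, Gamma_ttt = 0.000000; k4 = (-0.839303, -1.947427, -6.651911, 1.290282)
  Y <- Y + (h/6)(k1 + 2k2 + 2k3 + k4): s = 0.4664, t = -0.5988, ds/dtau = -0.8399, dt/dtau = -1.9474
step 2:
  k1: at (s, t) = (0.466447, -0.598787), (ds/dtau, dt/dtau) = (-0.839880, -1.947376); Gamma_sss = 0.000000, Gamma_sst = 0.000000, Gamma_stt = 1.753999, Gamma_tss = 0.000000, Gamma_tst = -0.394703, Gamma_ttt = 0.000000; k1 = (-0.839880, -1.947376, -6.651640, 1.291120)
  k2: at (s, t) = (0.445450, -0.647471), (ds/dtau, dt/dtau) = (-1.006171, -1.915098); Gamma_sss = 0.000000, Gamma_sst = 0.000000, Gamma_stt = 1.768535, Gamma_tss = 0.000000, Gamma_tst = -0.391458, Gamma_ttt = 0.000000; k2 = (-1.006171, -1.915098, -6.486277, 1.508614)
  k3: at (s, t) = (0.441292, -0.646664), (ds/dtau, dt/dtau) = (-1.002037, -1.909660); Gamma_sss = 0.000000, Gamma_sst = 0.000000, Gamma_stt = 1.771413, Gamma_tss = 0.000000, Gamma_tst = -0.390822, Gamma_ttt = 0.000000; k3 = (-1.002037, -1.909660, -6.459994, 1.495716)
  k4: at (s, t) = (0.416345, -0.694270), (ds/dtau, dt/dtau) = (-1.162879, -1.872590); Gamma_sss = 0.000000, Gamma_sst = 0.000000, Gamma_stt = 1.788684, Gamma_tss = 0.000000, Gamma_tst = -0.387049, Gamma_ttt = 0.000000; k4 = (-1.162879, -1.872590, -6.272188, 1.685671)
  Y <- Y + (h/6)(k1 + 2k2 + 2k3 + k4): s = 0.4163, t = -0.6944, ds/dtau = -1.1633, dt/dtau = -1.8725
step 3:
  k1: at (s, t) = (0.416287, -0.694366), (ds/dtau, dt/dtau) = (-1.163349, -1.872497); Gamma_sss = 0.000000, Gamma_sst = 0.000000, Gamma_stt = 1.788725, Gamma_tss = 0.000000, Gamma_tst = -0.387040, Gamma_ttt = 0.000000; k1 = (-1.163349, -1.872497, -6.271706, 1.686231)
  k2: at (s, t) = (0.387203, -0.741178), (ds/dtau, dt/dtau) = (-1.320142, -1.830341); Gamma_sss = 0.000000, Gamma_sst = 0.000000, Gamma_stt = 1.808859, Gamma_tss = 0.000000, Gamma_tst = -0.382732, Gamma_ttt = 0.000000; k2 = (-1.320142, -1.830341, -6.059948, 1.849597)
  k3: at (s, t) = (0.383283, -0.740124), (ds/dtau, dt/dtau) = (-1.314848, -1.826257); Gamma_sss = 0.000000, Gamma_sst = 0.000000, Gamma_stt = 1.811573, Gamma_tss = 0.000000, Gamma_tst = -0.382158, Gamma_ttt = 0.000000; k3 = (-1.314848, -1.826257, -6.041986, 1.835316)
  k4: at (s, t) = (0.350544, -0.785678), (ds/dtau, dt/dtau) = (-1.465449, -1.780731); Gamma_sss = 0.000000, Gamma_sst = 0.000000, Gamma_stt = 1.834239, Gamma_tss = 0.000000, Gamma_tst = -0.377436, Gamma_ttt = 0.000000; k4 = (-1.465449, -1.780731, -5.816377, 1.969892)
  Y <- Y + (h/6)(k1 + 2k2 + 2k3 + k4): s = 0.3505, t = -0.7858, ds/dtau = -1.4658, dt/dtau = -1.7806
step 4:
  k1: at (s, t) = (0.350464, -0.785752), (ds/dtau, dt/dtau) = (-1.465782, -1.780614); Gamma_sss = 0.000000, Gamma_sst = 0.000000, Gamma_stt = 1.834294, Gamma_tss = 0.000000, Gamma_tst = -0.377425, Gamma_ttt = 0.000000; k1 = (-1.465782, -1.780614, -5.815789, 1.970151)
  k2: at (s, t) = (0.313819, -0.830268), (ds/dtau, dt/dtau) = (-1.611177, -1.731360); Gamma_sss = 0.000000, Gamma_sst = 0.000000, Gamma_stt = 1.859664, Gamma_tss = 0.000000, Gamma_tst = -0.372276, Gamma_ttt = 0.000000; k2 = (-1.611177, -1.731360, -5.574544, 2.076947)
  k3: at (s, t) = (0.310184, -0.829036), (ds/dtau, dt/dtau) = (-1.605146, -1.728690); Gamma_sss = 0.000000, Gamma_sst = 0.000000, Gamma_stt = 1.862180, Gamma_tss = 0.000000, Gamma_tst = -0.371773, Gamma_ttt = 0.000000; k3 = (-1.605146, -1.728690, -5.564884, 2.063190)
  k4: at (s, t) = (0.270206, -0.872187), (ds/dtau, dt/dtau) = (-1.744027, -1.677455); Gamma_sss = 0.000000, Gamma_sst = 0.000000, Gamma_stt = 1.889857, Gamma_tss = 0.000000, Gamma_tst = -0.366328, Gamma_ttt = 0.000000; k4 = (-1.744027, -1.677455, -5.317782, 2.143404)
  Y <- Y + (h/6)(k1 + 2k2 + 2k3 + k4): s = 0.2701, t = -0.8722, ds/dtau = -1.7442, dt/dtau = -1.6773


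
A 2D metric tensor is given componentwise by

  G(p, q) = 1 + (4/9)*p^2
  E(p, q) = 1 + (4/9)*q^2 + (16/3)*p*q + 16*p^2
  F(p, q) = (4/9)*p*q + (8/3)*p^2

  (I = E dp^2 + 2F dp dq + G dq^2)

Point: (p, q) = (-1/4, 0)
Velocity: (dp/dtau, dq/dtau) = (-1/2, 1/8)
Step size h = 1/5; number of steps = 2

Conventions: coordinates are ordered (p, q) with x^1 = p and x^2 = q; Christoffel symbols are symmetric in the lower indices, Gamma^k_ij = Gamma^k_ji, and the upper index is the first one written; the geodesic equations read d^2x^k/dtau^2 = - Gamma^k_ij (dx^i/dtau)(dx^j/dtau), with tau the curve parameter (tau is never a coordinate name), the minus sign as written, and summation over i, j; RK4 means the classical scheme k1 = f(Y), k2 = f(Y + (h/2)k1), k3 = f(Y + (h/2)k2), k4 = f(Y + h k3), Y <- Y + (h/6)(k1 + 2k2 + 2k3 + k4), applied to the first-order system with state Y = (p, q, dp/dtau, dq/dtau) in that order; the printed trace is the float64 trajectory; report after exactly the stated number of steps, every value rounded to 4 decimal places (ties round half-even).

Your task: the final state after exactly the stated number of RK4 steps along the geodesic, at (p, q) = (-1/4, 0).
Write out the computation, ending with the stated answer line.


f(Y) = (dp/dtau, dq/dtau, -Gamma^p_ij Y'^i Y'^j, -Gamma^q_ij Y'^i Y'^j) with the Gammas evaluated at the stage position; h = 0.200000; intermediate values shown to 6 dp
step 0: p = -0.2500, q = 0.0000, dp/dtau = -0.5000, dq/dtau = 0.1250
step 1:
  k1: at (p, q) = (-0.250000, 0.000000), (dp/dtau, dq/dtau) = (-0.500000, 0.125000); Gamma_ppp = -1.972603, Gamma_ppq = -0.328767, Gamma_pqq = 0.000000, Gamma_qpp = -0.328767, Gamma_qpq = -0.054795, Gamma_qqq = 0.000000; k1 = (-0.500000, 0.125000, 0.452055, 0.075342)
  k2: at (p, q) = (-0.300000, 0.012500), (dp/dtau, dq/dtau) = (-0.454795, 0.132534); Gamma_ppp = -1.937615, Gamma_ppq = -0.322936, Gamma_pqq = 0.000000, Gamma_qpp = -0.325194, Gamma_qpq = -0.054199, Gamma_qqq = 0.000000; k2 = (-0.454795, 0.132534, 0.361842, 0.060729)
  k3: at (p, q) = (-0.295479, 0.013253), (dp/dtau, dq/dtau) = (-0.463816, 0.131073); Gamma_ppp = -1.943053, Gamma_ppq = -0.323842, Gamma_pqq = 0.000000, Gamma_qpp = -0.326281, Gamma_qpq = -0.054380, Gamma_qqq = 0.000000; k3 = (-0.463816, 0.131073, 0.378624, 0.063579)
  k4: at (p, q) = (-0.342763, 0.026215), (dp/dtau, dq/dtau) = (-0.424275, 0.137716); Gamma_ppp = -1.877109, Gamma_ppq = -0.312852, Gamma_pqq = 0.000000, Gamma_qpp = -0.316891, Gamma_qpq = -0.052815, Gamma_qqq = 0.000000; k4 = (-0.424275, 0.137716, 0.301338, 0.050871)
  Y <- Y + (h/6)(k1 + 2k2 + 2k3 + k4): p = -0.3420, q = 0.0263, dp/dtau = -0.4255, dq/dtau = 0.1375
step 2:
  k1: at (p, q) = (-0.342050, 0.026331), (dp/dtau, dq/dtau) = (-0.425522, 0.137494); Gamma_ppp = -1.878347, Gamma_ppq = -0.313058, Gamma_pqq = 0.000000, Gamma_qpp = -0.317127, Gamma_qpq = -0.052854, Gamma_qqq = 0.000000; k1 = (-0.425522, 0.137494, 0.303479, 0.051237)
  k2: at (p, q) = (-0.384602, 0.040080), (dp/dtau, dq/dtau) = (-0.395175, 0.142618); Gamma_ppp = -1.804493, Gamma_ppq = -0.300749, Gamma_pqq = 0.000000, Gamma_qpp = -0.306065, Gamma_qpq = -0.051011, Gamma_qqq = 0.000000; k2 = (-0.395175, 0.142618, 0.247895, 0.042046)
  k3: at (p, q) = (-0.381567, 0.040593), (dp/dtau, dq/dtau) = (-0.400733, 0.141699); Gamma_ppp = -1.810456, Gamma_ppq = -0.301743, Gamma_pqq = 0.000000, Gamma_qpp = -0.307189, Gamma_qpq = -0.051198, Gamma_qqq = 0.000000; k3 = (-0.400733, 0.141699, 0.256468, 0.043516)
  k4: at (p, q) = (-0.422196, 0.054671), (dp/dtau, dq/dtau) = (-0.374229, 0.146198); Gamma_ppp = -1.734991, Gamma_ppq = -0.289165, Gamma_pqq = 0.000000, Gamma_qpp = -0.295544, Gamma_qpq = -0.049257, Gamma_qqq = 0.000000; k4 = (-0.374229, 0.146198, 0.211340, 0.036000)
  Y <- Y + (h/6)(k1 + 2k2 + 2k3 + k4): p = -0.4218, q = 0.0547, dp/dtau = -0.3747, dq/dtau = 0.1461

Answer: p = -0.4218, q = 0.0547, dp/dtau = -0.3747, dq/dtau = 0.1461


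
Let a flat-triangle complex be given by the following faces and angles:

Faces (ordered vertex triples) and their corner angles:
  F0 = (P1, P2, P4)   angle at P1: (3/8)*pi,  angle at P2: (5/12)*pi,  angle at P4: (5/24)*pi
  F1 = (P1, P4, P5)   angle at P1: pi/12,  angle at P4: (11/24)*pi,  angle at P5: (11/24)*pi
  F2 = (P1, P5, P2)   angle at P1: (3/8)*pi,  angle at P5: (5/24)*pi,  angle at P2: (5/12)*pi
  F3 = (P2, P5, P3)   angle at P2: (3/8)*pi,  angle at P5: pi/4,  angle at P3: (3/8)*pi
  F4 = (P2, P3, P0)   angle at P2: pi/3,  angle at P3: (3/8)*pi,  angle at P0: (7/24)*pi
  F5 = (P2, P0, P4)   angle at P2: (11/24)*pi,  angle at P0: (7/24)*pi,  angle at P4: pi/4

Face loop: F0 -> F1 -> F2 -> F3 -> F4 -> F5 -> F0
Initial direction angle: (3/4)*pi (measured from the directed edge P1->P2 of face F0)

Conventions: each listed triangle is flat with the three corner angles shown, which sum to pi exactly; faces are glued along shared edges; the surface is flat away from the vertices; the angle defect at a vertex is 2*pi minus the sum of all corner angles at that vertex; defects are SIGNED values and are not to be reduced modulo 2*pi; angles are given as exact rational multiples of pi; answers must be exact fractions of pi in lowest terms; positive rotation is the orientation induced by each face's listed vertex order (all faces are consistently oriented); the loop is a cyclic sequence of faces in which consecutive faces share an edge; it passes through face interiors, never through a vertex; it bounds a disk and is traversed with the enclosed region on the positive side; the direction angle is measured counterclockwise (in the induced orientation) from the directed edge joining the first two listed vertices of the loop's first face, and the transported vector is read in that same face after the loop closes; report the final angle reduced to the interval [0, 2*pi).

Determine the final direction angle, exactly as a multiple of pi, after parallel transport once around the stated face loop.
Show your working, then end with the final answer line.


enclosed vertex P1: corner angles sum to (5/6)*pi, defect = 2*pi - (5/6)*pi = (7/6)*pi
enclosed vertex P2: corner angles sum to 2*pi, defect = 2*pi - 2*pi = 0
the rotation equals the total enclosed defect, so the final angle is initial + defects (mod 2*pi)
final angle = (3/4)*pi + (7/6)*pi = (23/12)*pi (mod 2*pi)

Answer: final direction angle = (23/12)*pi


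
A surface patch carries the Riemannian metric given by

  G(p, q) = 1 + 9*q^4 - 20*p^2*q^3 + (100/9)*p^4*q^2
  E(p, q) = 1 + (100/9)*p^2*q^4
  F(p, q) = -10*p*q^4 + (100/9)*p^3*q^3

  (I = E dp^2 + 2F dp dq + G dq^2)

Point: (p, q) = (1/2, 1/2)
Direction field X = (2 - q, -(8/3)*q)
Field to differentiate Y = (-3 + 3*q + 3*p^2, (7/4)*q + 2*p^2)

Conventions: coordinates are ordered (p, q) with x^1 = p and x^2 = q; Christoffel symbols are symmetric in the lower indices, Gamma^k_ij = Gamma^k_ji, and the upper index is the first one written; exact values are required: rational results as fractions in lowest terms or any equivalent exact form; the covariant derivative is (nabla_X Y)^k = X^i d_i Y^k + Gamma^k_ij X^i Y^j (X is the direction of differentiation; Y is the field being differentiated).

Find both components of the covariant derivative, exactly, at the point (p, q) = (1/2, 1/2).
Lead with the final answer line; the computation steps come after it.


Answer: (nabla_X Y)^p = 697/222, (nabla_X Y)^q = -802/555

E = 169/144, F = -5/36, G = 10/9 at the point
E_p = 25/36, E_q = 25/18, F_p = 5/12, F_q = -35/24, G_p = -10/9, G_q = 13/9
EG - F^2 = 185/144;  g^inv = (144/185) * [[10/9, 5/36], [5/36, 169/144]]
first-kind symbols [ij,l] = (1/2)(d_i g_jl + d_j g_il - d_l g_ij): [pp,p] = E_p/2 = 25/72, [pp,q] = F_p - E_q/2 = -5/18, [pq,p] = E_q/2 = 25/36, [pq,q] = G_p/2 = -5/9, [qq,p] = F_q - G_p/2 = -65/72, [qq,q] = G_q/2 = 13/18
Gamma^p_ij = (G*[ij,p] - F*[ij,q])/(EG - F^2), Gamma^q_ij = (E*[ij,q] - F*[ij,p])/(EG - F^2)
Gamma_ppp = 10/37, Gamma_ppq = 20/37, Gamma_pqq = -26/37, Gamma_qpp = -8/37, Gamma_qpq = -16/37, Gamma_qqq = 104/185
X = (3/2, -4/3), Y = (-3/4, 11/8) at the point


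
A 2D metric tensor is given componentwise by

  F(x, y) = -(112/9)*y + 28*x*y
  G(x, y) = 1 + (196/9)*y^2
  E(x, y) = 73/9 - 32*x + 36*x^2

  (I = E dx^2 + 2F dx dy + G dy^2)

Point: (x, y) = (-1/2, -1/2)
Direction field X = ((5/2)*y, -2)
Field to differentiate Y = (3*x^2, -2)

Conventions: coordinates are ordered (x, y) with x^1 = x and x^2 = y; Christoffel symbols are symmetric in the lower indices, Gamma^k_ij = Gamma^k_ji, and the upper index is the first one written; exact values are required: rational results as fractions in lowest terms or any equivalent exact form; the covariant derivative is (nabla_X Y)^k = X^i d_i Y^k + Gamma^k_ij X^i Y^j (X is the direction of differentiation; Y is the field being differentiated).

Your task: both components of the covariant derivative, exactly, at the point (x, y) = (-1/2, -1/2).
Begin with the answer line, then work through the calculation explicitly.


Answer: (nabla_X Y)^x = 5089/2776, (nabla_X Y)^y = -2191/2776

E = 298/9, F = 119/9, G = 58/9 at the point
E_x = -68, E_y = 0, F_x = -14, F_y = -238/9, G_x = 0, G_y = -196/9
EG - F^2 = 347/9;  g^inv = (9/347) * [[58/9, -119/9], [-119/9, 298/9]]
first-kind symbols [ij,l] = (1/2)(d_i g_jl + d_j g_il - d_l g_ij): [xx,x] = E_x/2 = -34, [xx,y] = F_x - E_y/2 = -14, [xy,x] = E_y/2 = 0, [xy,y] = G_x/2 = 0, [yy,x] = F_y - G_x/2 = -238/9, [yy,y] = G_y/2 = -98/9
Gamma^x_ij = (G*[ij,x] - F*[ij,y])/(EG - F^2), Gamma^y_ij = (E*[ij,y] - F*[ij,x])/(EG - F^2)
Gamma_xxx = -306/347, Gamma_xxy = 0, Gamma_xyy = -238/347, Gamma_yxx = -126/347, Gamma_yxy = 0, Gamma_yyy = -98/347
X = (-5/4, -2), Y = (3/4, -2) at the point


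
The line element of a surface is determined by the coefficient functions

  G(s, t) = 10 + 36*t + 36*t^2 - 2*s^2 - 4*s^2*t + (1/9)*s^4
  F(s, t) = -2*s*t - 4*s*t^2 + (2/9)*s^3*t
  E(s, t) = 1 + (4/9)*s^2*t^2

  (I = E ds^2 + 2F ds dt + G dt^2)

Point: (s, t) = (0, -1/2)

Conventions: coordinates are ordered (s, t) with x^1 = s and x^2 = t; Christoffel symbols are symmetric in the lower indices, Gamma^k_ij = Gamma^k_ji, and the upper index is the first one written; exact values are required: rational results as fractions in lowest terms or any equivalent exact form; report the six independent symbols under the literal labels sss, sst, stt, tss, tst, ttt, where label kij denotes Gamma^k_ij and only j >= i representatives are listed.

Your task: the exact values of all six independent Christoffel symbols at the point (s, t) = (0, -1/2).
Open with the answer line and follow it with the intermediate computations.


Answer: Gamma_sss = 0, Gamma_sst = 0, Gamma_stt = 0, Gamma_tss = 0, Gamma_tst = 0, Gamma_ttt = 0

E = 1, F = 0, G = 1 at the point
E_s = 0, E_t = 0, F_s = 0, F_t = 0, G_s = 0, G_t = 0
EG - F^2 = 1;  g^inv = (1) * [[1, 0], [0, 1]]
first-kind symbols [ij,l] = (1/2)(d_i g_jl + d_j g_il - d_l g_ij): [ss,s] = E_s/2 = 0, [ss,t] = F_s - E_t/2 = 0, [st,s] = E_t/2 = 0, [st,t] = G_s/2 = 0, [tt,s] = F_t - G_s/2 = 0, [tt,t] = G_t/2 = 0
Gamma^s_ij = (G*[ij,s] - F*[ij,t])/(EG - F^2), Gamma^t_ij = (E*[ij,t] - F*[ij,s])/(EG - F^2)


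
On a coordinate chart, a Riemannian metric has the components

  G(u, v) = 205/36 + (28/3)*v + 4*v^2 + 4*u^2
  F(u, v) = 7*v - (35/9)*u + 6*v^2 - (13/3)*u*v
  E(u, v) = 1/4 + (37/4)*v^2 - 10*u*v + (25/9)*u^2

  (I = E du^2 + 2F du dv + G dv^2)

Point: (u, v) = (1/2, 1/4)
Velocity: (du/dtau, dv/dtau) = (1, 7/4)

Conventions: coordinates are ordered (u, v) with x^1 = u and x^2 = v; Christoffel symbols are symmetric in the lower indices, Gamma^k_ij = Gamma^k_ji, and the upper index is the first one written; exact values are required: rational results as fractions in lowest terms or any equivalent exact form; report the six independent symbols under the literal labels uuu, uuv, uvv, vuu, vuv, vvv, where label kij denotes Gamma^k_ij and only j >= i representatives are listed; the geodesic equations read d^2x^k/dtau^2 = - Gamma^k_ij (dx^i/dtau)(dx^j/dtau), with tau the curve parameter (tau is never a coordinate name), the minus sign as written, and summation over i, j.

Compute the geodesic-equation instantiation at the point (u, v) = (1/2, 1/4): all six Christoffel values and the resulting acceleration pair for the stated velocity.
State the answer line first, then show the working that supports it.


Answer: Gamma_uuu = -506/2763, Gamma_uuv = -1172/2763, Gamma_uvv = 21568/921, Gamma_vuu = -11557/22104, Gamma_vuv = 550/2763, Gamma_vvv = 1402/921; accelerations (d^2u/dtau^2, d^2v/dtau^2) = (-64516/921, -17815/3684)

E = 157/576, F = -13/36, G = 167/18 at the point
E_u = 5/18, E_v = -3/8, F_u = -179/36, F_v = 47/6, G_u = 4, G_v = 34/3
EG - F^2 = 307/128;  g^inv = (128/307) * [[167/18, 13/36], [13/36, 157/576]]
first-kind symbols [ij,l] = (1/2)(d_i g_jl + d_j g_il - d_l g_ij): [uu,u] = E_u/2 = 5/36, [uu,v] = F_u - E_v/2 = -689/144, [uv,u] = E_v/2 = -3/16, [uv,v] = G_u/2 = 2, [vv,u] = F_v - G_u/2 = 35/6, [vv,v] = G_v/2 = 17/3
Gamma^u_ij = (G*[ij,u] - F*[ij,v])/(EG - F^2), Gamma^v_ij = (E*[ij,v] - F*[ij,u])/(EG - F^2)
Gamma_uuu = -506/2763, Gamma_uuv = -1172/2763, Gamma_uvv = 21568/921, Gamma_vuu = -11557/22104, Gamma_vuv = 550/2763, Gamma_vvv = 1402/921
d^2u/dtau^2 = -(Gamma_uuu*(1)^2 + 2*Gamma_uuv*(1)*(7/4) + Gamma_uvv*(7/4)^2) = -64516/921
d^2v/dtau^2 = -(Gamma_vuu*(1)^2 + 2*Gamma_vuv*(1)*(7/4) + Gamma_vvv*(7/4)^2) = -17815/3684


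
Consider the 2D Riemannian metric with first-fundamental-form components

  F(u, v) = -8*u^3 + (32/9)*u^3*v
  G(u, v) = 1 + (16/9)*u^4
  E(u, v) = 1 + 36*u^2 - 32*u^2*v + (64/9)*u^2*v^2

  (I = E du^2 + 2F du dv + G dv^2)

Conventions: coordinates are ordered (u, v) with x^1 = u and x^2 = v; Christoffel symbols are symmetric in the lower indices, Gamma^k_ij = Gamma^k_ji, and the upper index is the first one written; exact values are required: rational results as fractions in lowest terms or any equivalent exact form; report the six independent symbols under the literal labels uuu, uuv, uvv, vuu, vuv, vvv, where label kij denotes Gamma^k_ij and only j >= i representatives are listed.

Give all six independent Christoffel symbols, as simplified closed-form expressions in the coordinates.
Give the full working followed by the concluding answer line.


E = 1 + 36*u^2 - 32*u^2*v + (64/9)*u^2*v^2; F = -8*u^3 + (32/9)*u^3*v; G = 1 + (16/9)*u^4
Gamma^k_ij = (1/2) g^{kl} (d_i g_jl + d_j g_il - d_l g_ij), with g^inv = (1/(EG-F^2)) [[G, -F], [-F, E]]
first partials: E_u = 72*u - 64*u*v + (128/9)*u*v^2, E_v = -32*u^2 + (128/9)*u^2*v, F_u = -24*u^2 + (32/3)*u^2*v, F_v = (32/9)*u^3, G_u = (64/9)*u^3, G_v = 0
D = EG - F^2 = 1 + 36*u^2 - 32*u^2*v + (64/9)*u^2*v^2 + (16/9)*u^4
expanded: Gamma^u_uu = (G E_u - 2F F_u + F E_v)/(2D), Gamma^u_uv = (G E_v - F G_u)/(2D), Gamma^u_vv = (2G F_v - G G_u - F G_v)/(2D), Gamma^v_uu = (2E F_u - E E_v - F E_u)/(2D), Gamma^v_uv = (E G_u - F E_v)/(2D), Gamma^v_vv = (E G_v - 2F F_v + F G_u)/(2D); substitute and cancel common factors

Answer: Gamma_uuu = (64*u*v^2 - 288*u*v + 324*u)/(16*u^4 + 64*u^2*v^2 - 288*u^2*v + 324*u^2 + 9), Gamma_uuv = (64*u^2*v - 144*u^2)/(16*u^4 + 64*u^2*v^2 - 288*u^2*v + 324*u^2 + 9), Gamma_uvv = 0, Gamma_vuu = (32*u^2*v - 72*u^2)/(16*u^4 + 64*u^2*v^2 - 288*u^2*v + 324*u^2 + 9), Gamma_vuv = 32*u^3/(16*u^4 + 64*u^2*v^2 - 288*u^2*v + 324*u^2 + 9), Gamma_vvv = 0


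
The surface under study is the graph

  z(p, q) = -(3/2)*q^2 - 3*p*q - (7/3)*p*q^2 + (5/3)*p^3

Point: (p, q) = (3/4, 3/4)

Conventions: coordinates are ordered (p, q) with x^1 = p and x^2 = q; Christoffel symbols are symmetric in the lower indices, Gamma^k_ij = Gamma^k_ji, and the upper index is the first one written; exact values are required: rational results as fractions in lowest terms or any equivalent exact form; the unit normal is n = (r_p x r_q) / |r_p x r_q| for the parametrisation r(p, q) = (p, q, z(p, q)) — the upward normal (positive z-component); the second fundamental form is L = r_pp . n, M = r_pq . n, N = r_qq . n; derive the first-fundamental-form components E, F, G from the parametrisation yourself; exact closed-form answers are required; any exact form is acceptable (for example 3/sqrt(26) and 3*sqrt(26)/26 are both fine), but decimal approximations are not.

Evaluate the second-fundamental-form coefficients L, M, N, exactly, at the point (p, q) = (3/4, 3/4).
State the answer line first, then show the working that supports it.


Answer: L = 60*sqrt(3349)/3349, M = -52*sqrt(3349)/3349, N = -52*sqrt(3349)/3349

z_p = -3/4, z_q = -57/8, z_pp = 15/2, z_pq = -13/2, z_qq = -13/2
E = 25/16, F = 171/32, G = 3313/64; answer radicand W^2 = 3349/64
unnormalised second-form numerators: l = 15/2, m = -13/2, n = -13/2; L = l/sqrt(3349/64), and similarly M = m/sqrt(W^2), N = n/sqrt(W^2)


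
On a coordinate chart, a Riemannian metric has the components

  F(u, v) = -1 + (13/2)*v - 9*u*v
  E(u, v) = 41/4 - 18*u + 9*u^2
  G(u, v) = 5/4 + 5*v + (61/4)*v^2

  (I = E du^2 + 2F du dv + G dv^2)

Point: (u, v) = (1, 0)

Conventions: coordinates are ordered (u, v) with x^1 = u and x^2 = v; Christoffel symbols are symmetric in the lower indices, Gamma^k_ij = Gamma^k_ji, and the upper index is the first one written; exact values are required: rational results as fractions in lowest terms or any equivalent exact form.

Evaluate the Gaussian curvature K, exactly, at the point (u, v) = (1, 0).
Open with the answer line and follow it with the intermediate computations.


Answer: K = -16

E = 5/4, F = -1, G = 5/4, EG - F^2 = 9/16 at the point
E_u = 0, E_v = 0, F_u = 0, F_v = -5/2, G_u = 0, G_v = 5
E_vv = 0, F_uv = -9, G_uu = 0
By Brioschi, K is (det M1 - det M2) divided by (EG - F^2) squared.
M1 = [[-E_vv/2 + F_uv - G_uu/2, E_u/2, F_u - E_v/2], [F_v - G_u/2, E, F], [G_v/2, F, G]] = [[-9, 0, 0], [-5/2, 5/4, -1], [5/2, -1, 5/4]]; det M1 = -81/16
M2 = [[0, E_v/2, G_u/2], [E_v/2, E, F], [G_u/2, F, G]] = [[0, 0, 0], [0, 5/4, -1], [0, -1, 5/4]]; det M2 = 0
det M1 - det M2 = -81/16; K = -81/16 / (9/16)^2 = -16


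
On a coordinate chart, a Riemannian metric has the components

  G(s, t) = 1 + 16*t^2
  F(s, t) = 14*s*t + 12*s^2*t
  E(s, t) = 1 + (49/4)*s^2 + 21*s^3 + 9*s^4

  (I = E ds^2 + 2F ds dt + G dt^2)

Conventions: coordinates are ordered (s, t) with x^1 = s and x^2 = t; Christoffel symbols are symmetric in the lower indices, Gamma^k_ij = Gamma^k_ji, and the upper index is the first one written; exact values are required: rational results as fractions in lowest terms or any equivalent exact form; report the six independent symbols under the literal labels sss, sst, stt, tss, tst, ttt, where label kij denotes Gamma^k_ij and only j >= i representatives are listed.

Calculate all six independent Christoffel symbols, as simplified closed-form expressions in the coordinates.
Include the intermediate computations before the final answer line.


E = 1 + (49/4)*s^2 + 21*s^3 + 9*s^4; F = 14*s*t + 12*s^2*t; G = 1 + 16*t^2
Gamma^k_ij = (1/2) g^{kl} (d_i g_jl + d_j g_il - d_l g_ij), with g^inv = (1/(EG-F^2)) [[G, -F], [-F, E]]
first partials: E_s = (49/2)*s + 63*s^2 + 36*s^3, E_t = 0, F_s = 14*t + 24*s*t, F_t = 14*s + 12*s^2, G_s = 0, G_t = 32*t
D = EG - F^2 = 1 + 16*t^2 + (49/4)*s^2 + 21*s^3 + 9*s^4
expanded: Gamma^s_ss = (G E_s - 2F F_s + F E_t)/(2D), Gamma^s_st = (G E_t - F G_s)/(2D), Gamma^s_tt = (2G F_t - G G_s - F G_t)/(2D), Gamma^t_ss = (2E F_s - E E_t - F E_s)/(2D), Gamma^t_st = (E G_s - F E_t)/(2D), Gamma^t_tt = (E G_t - 2F F_t + F G_s)/(2D); substitute and cancel common factors

Answer: Gamma_sss = (72*s^3 + 126*s^2 + 49*s)/(36*s^4 + 84*s^3 + 49*s^2 + 64*t^2 + 4), Gamma_sst = 0, Gamma_stt = (48*s^2 + 56*s)/(36*s^4 + 84*s^3 + 49*s^2 + 64*t^2 + 4), Gamma_tss = (96*s*t + 56*t)/(36*s^4 + 84*s^3 + 49*s^2 + 64*t^2 + 4), Gamma_tst = 0, Gamma_ttt = 64*t/(36*s^4 + 84*s^3 + 49*s^2 + 64*t^2 + 4)


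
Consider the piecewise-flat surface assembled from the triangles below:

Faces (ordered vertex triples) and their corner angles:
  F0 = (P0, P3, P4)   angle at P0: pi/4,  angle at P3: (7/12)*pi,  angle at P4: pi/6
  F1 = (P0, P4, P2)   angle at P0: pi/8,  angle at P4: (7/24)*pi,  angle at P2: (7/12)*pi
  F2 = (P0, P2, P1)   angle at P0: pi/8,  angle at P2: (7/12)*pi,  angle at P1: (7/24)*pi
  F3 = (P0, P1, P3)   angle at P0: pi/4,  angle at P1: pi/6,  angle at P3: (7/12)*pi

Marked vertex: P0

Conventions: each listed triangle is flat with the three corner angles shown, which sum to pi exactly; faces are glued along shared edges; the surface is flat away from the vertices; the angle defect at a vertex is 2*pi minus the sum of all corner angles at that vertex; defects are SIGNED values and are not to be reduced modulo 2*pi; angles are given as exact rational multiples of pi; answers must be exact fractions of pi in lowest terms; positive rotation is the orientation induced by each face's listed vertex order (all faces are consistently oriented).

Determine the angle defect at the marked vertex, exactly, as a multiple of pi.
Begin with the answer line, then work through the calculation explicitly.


Answer: defect(P0) = (5/4)*pi

Sum of corner angles at P0: (3/4)*pi
defect = 2*pi - (3/4)*pi
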